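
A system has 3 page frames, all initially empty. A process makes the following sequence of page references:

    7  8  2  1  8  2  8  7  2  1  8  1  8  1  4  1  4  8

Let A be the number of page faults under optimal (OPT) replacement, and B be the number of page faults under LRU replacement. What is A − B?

Under OPT: F F F F . . . F . . F . . . F . . . → 7 faults.
Under LRU: F F F F . . . F . F F . . . F . . . → 8 faults.
A − B = 7 − 8 = -1.

-1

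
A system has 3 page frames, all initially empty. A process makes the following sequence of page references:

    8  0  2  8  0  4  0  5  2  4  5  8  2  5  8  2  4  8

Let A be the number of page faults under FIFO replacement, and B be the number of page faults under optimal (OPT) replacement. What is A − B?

Under FIFO: F F F . . F . F . . . F F . . . F . → 8 faults.
Under OPT: F F F . . F . F . . . F . . . . F . → 7 faults.
A − B = 8 − 7 = 1.

1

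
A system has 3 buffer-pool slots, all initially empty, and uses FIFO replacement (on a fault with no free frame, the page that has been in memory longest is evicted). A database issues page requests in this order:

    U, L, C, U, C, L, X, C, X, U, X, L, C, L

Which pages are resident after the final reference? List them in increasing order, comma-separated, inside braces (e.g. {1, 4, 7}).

U -> fault, frames {U}
L -> fault, frames {U,L}
C -> fault, frames {U,L,C}
U -> hit
C -> hit
L -> hit
X -> fault, evict U, frames {L,C,X}
C -> hit
X -> hit
U -> fault, evict L, frames {C,X,U}
X -> hit
L -> fault, evict C, frames {X,U,L}
C -> fault, evict X, frames {U,L,C}
L -> hit

{C, L, U}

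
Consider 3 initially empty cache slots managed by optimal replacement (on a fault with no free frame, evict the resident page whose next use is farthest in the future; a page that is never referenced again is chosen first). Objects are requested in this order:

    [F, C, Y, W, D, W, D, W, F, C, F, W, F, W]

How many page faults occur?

6

F: miss, frames {F}
C: miss, frames {F,C}
Y: miss, frames {F,C,Y}
W: miss, evict Y, frames {F,C,W}
D: miss, evict C, frames {F,W,D}
W: hit
D: hit
W: hit
F: hit
C: miss, evict D, frames {F,W,C}
F: hit
W: hit
F: hit
W: hit
Page faults: 6.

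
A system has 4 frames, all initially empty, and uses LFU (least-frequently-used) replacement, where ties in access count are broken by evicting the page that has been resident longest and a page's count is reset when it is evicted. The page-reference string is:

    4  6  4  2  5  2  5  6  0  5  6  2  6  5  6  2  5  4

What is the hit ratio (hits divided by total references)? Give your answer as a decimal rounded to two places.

0.67

4: fault, frames {4}
6: fault, frames {4,6}
4: hit
2: fault, frames {4,6,2}
5: fault, frames {4,6,2,5}
2: hit
5: hit
6: hit
0: fault, evict 4, frames {6,2,5,0}
5: hit
6: hit
2: hit
6: hit
5: hit
6: hit
2: hit
5: hit
4: fault, evict 0, frames {6,2,5,4}
Hits: 12 of 18 references → 12/18 = 0.6667.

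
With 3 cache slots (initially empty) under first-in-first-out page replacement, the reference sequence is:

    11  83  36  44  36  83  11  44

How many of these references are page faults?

5

11 → miss, frames [11]
83 → miss, frames [11, 83]
36 → miss, frames [11, 83, 36]
44 → miss, evict 11, frames [83, 36, 44]
36 → hit
83 → hit
11 → miss, evict 83, frames [36, 44, 11]
44 → hit
Page faults: 5.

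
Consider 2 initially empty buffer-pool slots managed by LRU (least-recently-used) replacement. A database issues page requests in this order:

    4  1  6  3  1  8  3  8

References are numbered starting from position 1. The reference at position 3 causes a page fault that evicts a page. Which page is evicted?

pos 1: 4 → miss, frames {4}
pos 2: 1 → miss, frames {4,1}
pos 3: 6 → miss, evict 4, frames {1,6}
At position 3, page 4 is evicted.

4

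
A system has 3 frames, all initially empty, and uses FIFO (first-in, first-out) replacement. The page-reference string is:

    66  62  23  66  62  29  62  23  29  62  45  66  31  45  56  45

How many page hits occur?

7

66: miss, frames [66]
62: miss, frames [66, 62]
23: miss, frames [66, 62, 23]
66: hit
62: hit
29: miss, evict 66, frames [62, 23, 29]
62: hit
23: hit
29: hit
62: hit
45: miss, evict 62, frames [23, 29, 45]
66: miss, evict 23, frames [29, 45, 66]
31: miss, evict 29, frames [45, 66, 31]
45: hit
56: miss, evict 45, frames [66, 31, 56]
45: miss, evict 66, frames [31, 56, 45]
Hits: 7.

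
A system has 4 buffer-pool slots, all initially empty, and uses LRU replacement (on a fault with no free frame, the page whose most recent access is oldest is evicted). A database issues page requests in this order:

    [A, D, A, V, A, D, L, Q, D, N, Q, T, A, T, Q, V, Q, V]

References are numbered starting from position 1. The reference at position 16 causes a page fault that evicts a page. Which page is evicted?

pos 1: A: miss, frames (A)
pos 2: D: miss, frames (A D)
pos 3: A: hit
pos 4: V: miss, frames (D A V)
pos 5: A: hit
pos 6: D: hit
pos 7: L: miss, frames (V A D L)
pos 8: Q: miss, evict V, frames (A D L Q)
pos 9: D: hit
pos 10: N: miss, evict A, frames (L Q D N)
pos 11: Q: hit
pos 12: T: miss, evict L, frames (D N Q T)
pos 13: A: miss, evict D, frames (N Q T A)
pos 14: T: hit
pos 15: Q: hit
pos 16: V: miss, evict N, frames (A T Q V)
At position 16, page N is evicted.

N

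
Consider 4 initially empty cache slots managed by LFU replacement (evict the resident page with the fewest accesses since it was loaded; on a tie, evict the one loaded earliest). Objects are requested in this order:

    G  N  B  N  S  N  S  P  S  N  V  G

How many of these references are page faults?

7

G: miss, frames (G)
N: miss, frames (G N)
B: miss, frames (G N B)
N: hit
S: miss, frames (G N B S)
N: hit
S: hit
P: miss, evict G, frames (N B S P)
S: hit
N: hit
V: miss, evict B, frames (N S P V)
G: miss, evict P, frames (N S V G)
Page faults: 7.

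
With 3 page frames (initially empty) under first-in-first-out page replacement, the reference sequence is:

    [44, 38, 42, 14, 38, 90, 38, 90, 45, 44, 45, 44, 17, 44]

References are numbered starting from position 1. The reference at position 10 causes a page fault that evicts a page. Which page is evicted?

pos 1: 44: fault, frames [44]
pos 2: 38: fault, frames [44, 38]
pos 3: 42: fault, frames [44, 38, 42]
pos 4: 14: fault, evict 44, frames [38, 42, 14]
pos 5: 38: hit
pos 6: 90: fault, evict 38, frames [42, 14, 90]
pos 7: 38: fault, evict 42, frames [14, 90, 38]
pos 8: 90: hit
pos 9: 45: fault, evict 14, frames [90, 38, 45]
pos 10: 44: fault, evict 90, frames [38, 45, 44]
At position 10, page 90 is evicted.

90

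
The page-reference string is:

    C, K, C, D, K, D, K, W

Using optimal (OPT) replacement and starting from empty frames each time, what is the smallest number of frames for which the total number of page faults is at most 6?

2

f=1: 8 faults
f=2: 4 faults
f=3: 4 faults
f=4: 4 faults
Smallest f with faults ≤ 6 is 2.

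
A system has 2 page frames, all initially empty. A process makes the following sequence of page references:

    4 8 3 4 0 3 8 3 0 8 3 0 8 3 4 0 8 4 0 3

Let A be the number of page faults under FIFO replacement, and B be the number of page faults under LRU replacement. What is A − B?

-3

Under FIFO: F F F F F F F . F . F . F . F F F F F F → 16 faults.
Under LRU: F F F F F F F . F F F F F F F F F F F F → 19 faults.
A − B = 16 − 19 = -3.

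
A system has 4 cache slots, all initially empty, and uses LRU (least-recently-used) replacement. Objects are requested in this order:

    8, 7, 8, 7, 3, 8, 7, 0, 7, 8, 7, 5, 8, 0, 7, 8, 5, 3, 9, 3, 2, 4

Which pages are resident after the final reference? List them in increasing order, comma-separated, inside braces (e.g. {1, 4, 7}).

8 → miss, frames [8]
7 → miss, frames [8, 7]
8 → hit
7 → hit
3 → miss, frames [8, 7, 3]
8 → hit
7 → hit
0 → miss, frames [3, 8, 7, 0]
7 → hit
8 → hit
7 → hit
5 → miss, evict 3, frames [0, 8, 7, 5]
8 → hit
0 → hit
7 → hit
8 → hit
5 → hit
3 → miss, evict 0, frames [7, 8, 5, 3]
9 → miss, evict 7, frames [8, 5, 3, 9]
3 → hit
2 → miss, evict 8, frames [5, 9, 3, 2]
4 → miss, evict 5, frames [9, 3, 2, 4]

{2, 3, 4, 9}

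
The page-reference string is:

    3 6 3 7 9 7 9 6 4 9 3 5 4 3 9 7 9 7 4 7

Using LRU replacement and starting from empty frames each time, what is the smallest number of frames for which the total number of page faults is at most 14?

2

f=1: 20 faults
f=2: 14 faults
f=3: 12 faults
f=4: 8 faults
f=5: 7 faults
f=6: 6 faults
Smallest f with faults ≤ 14 is 2.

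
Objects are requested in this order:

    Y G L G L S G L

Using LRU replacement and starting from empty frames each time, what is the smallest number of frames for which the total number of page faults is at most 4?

3

f=1: 8 faults
f=2: 6 faults
f=3: 4 faults
f=4: 4 faults
Smallest f with faults ≤ 4 is 3.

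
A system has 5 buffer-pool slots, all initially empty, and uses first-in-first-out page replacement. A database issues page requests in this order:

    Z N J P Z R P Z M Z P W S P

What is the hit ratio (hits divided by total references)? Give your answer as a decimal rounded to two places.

Z -> miss, frames {Z}
N -> miss, frames {Z,N}
J -> miss, frames {Z,N,J}
P -> miss, frames {Z,N,J,P}
Z -> hit
R -> miss, frames {Z,N,J,P,R}
P -> hit
Z -> hit
M -> miss, evict Z, frames {N,J,P,R,M}
Z -> miss, evict N, frames {J,P,R,M,Z}
P -> hit
W -> miss, evict J, frames {P,R,M,Z,W}
S -> miss, evict P, frames {R,M,Z,W,S}
P -> miss, evict R, frames {M,Z,W,S,P}
Hits: 4 of 14 references → 4/14 = 0.2857.

0.29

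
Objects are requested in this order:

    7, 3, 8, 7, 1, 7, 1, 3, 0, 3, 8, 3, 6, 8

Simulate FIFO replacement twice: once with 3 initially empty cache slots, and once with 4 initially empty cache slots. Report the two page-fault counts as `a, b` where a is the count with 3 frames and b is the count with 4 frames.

3 frames: F F F . F F . F F . F . F . → 9 faults.
4 frames: F F F . F . . . F . . . F . → 6 faults.
6 < 9: adding a frame reduced faults, as is typical.

9, 6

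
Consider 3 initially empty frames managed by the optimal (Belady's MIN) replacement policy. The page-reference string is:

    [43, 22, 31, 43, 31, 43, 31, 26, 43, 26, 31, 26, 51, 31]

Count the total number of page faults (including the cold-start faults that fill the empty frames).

43: miss, frames [43]
22: miss, frames [43, 22]
31: miss, frames [43, 22, 31]
43: hit
31: hit
43: hit
31: hit
26: miss, evict 22, frames [43, 31, 26]
43: hit
26: hit
31: hit
26: hit
51: miss, evict 26, frames [43, 31, 51]
31: hit
Page faults: 5.

5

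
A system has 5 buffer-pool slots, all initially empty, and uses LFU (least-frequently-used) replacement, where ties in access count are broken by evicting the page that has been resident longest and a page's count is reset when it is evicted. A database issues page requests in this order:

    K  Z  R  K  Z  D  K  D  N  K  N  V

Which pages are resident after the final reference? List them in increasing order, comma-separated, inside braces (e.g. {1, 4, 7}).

{D, K, N, V, Z}

K: miss, frames (K)
Z: miss, frames (K Z)
R: miss, frames (K Z R)
K: hit
Z: hit
D: miss, frames (K Z R D)
K: hit
D: hit
N: miss, frames (K Z R D N)
K: hit
N: hit
V: miss, evict R, frames (K Z D N V)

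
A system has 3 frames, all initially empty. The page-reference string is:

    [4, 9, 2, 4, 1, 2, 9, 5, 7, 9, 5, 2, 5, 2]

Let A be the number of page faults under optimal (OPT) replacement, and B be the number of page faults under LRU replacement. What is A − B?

-1

Under OPT: F F F . F . . F F . . F . . → 7 faults.
Under LRU: F F F . F . F F F . . F . . → 8 faults.
A − B = 7 − 8 = -1.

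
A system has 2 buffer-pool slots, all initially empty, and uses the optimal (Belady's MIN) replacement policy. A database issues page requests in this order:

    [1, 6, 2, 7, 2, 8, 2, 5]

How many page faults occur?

6

1 → miss, frames {1}
6 → miss, frames {1,6}
2 → miss, evict 6, frames {1,2}
7 → miss, evict 1, frames {2,7}
2 → hit
8 → miss, evict 7, frames {2,8}
2 → hit
5 → miss, evict 8, frames {2,5}
Page faults: 6.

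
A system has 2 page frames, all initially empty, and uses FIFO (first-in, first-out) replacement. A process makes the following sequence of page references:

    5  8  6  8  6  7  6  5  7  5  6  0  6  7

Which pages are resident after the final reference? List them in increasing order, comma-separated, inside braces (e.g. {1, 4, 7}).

5 -> fault, frames (5)
8 -> fault, frames (5 8)
6 -> fault, evict 5, frames (8 6)
8 -> hit
6 -> hit
7 -> fault, evict 8, frames (6 7)
6 -> hit
5 -> fault, evict 6, frames (7 5)
7 -> hit
5 -> hit
6 -> fault, evict 7, frames (5 6)
0 -> fault, evict 5, frames (6 0)
6 -> hit
7 -> fault, evict 6, frames (0 7)

{0, 7}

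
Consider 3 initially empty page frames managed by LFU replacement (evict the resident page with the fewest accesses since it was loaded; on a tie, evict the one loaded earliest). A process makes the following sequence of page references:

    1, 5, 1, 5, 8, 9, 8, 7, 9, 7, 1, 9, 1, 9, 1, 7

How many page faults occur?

1 -> fault, frames [1]
5 -> fault, frames [1, 5]
1 -> hit
5 -> hit
8 -> fault, frames [1, 5, 8]
9 -> fault, evict 8, frames [1, 5, 9]
8 -> fault, evict 9, frames [1, 5, 8]
7 -> fault, evict 8, frames [1, 5, 7]
9 -> fault, evict 7, frames [1, 5, 9]
7 -> fault, evict 9, frames [1, 5, 7]
1 -> hit
9 -> fault, evict 7, frames [1, 5, 9]
1 -> hit
9 -> hit
1 -> hit
7 -> fault, evict 5, frames [1, 9, 7]
Page faults: 10.

10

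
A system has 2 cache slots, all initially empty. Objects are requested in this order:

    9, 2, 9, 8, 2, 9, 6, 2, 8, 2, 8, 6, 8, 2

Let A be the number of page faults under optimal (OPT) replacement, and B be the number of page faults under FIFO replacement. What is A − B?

-1

Under OPT: F F . F . F F . F . . F . F → 8 faults.
Under FIFO: F F . F . F F F F . . F . F → 9 faults.
A − B = 8 − 9 = -1.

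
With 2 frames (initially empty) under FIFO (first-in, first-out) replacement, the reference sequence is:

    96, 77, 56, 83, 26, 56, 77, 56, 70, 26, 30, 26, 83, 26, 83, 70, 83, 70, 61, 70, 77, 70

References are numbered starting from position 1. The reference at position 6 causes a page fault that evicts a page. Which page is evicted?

pos 1: 96 -> miss, frames [96]
pos 2: 77 -> miss, frames [96, 77]
pos 3: 56 -> miss, evict 96, frames [77, 56]
pos 4: 83 -> miss, evict 77, frames [56, 83]
pos 5: 26 -> miss, evict 56, frames [83, 26]
pos 6: 56 -> miss, evict 83, frames [26, 56]
At position 6, page 83 is evicted.

83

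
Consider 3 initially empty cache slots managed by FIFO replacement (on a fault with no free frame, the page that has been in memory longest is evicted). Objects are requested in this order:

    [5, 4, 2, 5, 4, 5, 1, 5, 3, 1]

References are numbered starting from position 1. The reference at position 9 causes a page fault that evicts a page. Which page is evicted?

2

pos 1: 5: fault, frames {5}
pos 2: 4: fault, frames {5,4}
pos 3: 2: fault, frames {5,4,2}
pos 4: 5: hit
pos 5: 4: hit
pos 6: 5: hit
pos 7: 1: fault, evict 5, frames {4,2,1}
pos 8: 5: fault, evict 4, frames {2,1,5}
pos 9: 3: fault, evict 2, frames {1,5,3}
At position 9, page 2 is evicted.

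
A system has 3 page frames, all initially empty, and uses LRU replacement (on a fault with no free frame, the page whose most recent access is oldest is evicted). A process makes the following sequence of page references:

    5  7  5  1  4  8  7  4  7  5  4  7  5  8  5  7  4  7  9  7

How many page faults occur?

10

5 → fault, frames [5]
7 → fault, frames [5, 7]
5 → hit
1 → fault, frames [7, 5, 1]
4 → fault, evict 7, frames [5, 1, 4]
8 → fault, evict 5, frames [1, 4, 8]
7 → fault, evict 1, frames [4, 8, 7]
4 → hit
7 → hit
5 → fault, evict 8, frames [4, 7, 5]
4 → hit
7 → hit
5 → hit
8 → fault, evict 4, frames [7, 5, 8]
5 → hit
7 → hit
4 → fault, evict 8, frames [5, 7, 4]
7 → hit
9 → fault, evict 5, frames [4, 7, 9]
7 → hit
Page faults: 10.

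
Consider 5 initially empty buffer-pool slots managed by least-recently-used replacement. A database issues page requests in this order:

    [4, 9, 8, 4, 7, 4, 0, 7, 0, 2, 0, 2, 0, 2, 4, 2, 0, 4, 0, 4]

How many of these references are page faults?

6

4 -> miss, frames [4]
9 -> miss, frames [4, 9]
8 -> miss, frames [4, 9, 8]
4 -> hit
7 -> miss, frames [9, 8, 4, 7]
4 -> hit
0 -> miss, frames [9, 8, 7, 4, 0]
7 -> hit
0 -> hit
2 -> miss, evict 9, frames [8, 4, 7, 0, 2]
0 -> hit
2 -> hit
0 -> hit
2 -> hit
4 -> hit
2 -> hit
0 -> hit
4 -> hit
0 -> hit
4 -> hit
Page faults: 6.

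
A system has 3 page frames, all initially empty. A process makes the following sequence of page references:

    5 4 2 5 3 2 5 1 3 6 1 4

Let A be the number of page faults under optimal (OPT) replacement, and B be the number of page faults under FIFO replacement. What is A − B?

Under OPT: F F F . F . . F . F . F → 7 faults.
Under FIFO: F F F . F . F F . F . F → 8 faults.
A − B = 7 − 8 = -1.

-1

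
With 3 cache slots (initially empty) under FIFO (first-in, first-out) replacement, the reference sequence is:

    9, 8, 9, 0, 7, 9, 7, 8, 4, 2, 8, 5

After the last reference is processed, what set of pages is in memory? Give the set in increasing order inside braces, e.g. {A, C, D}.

{2, 4, 5}

9: miss, frames {9}
8: miss, frames {9,8}
9: hit
0: miss, frames {9,8,0}
7: miss, evict 9, frames {8,0,7}
9: miss, evict 8, frames {0,7,9}
7: hit
8: miss, evict 0, frames {7,9,8}
4: miss, evict 7, frames {9,8,4}
2: miss, evict 9, frames {8,4,2}
8: hit
5: miss, evict 8, frames {4,2,5}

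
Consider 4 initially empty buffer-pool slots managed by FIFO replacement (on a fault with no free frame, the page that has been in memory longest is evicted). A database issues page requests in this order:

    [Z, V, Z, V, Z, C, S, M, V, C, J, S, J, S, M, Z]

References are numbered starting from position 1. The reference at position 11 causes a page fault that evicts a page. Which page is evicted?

V

pos 1: Z -> fault, frames {Z}
pos 2: V -> fault, frames {Z,V}
pos 3: Z -> hit
pos 4: V -> hit
pos 5: Z -> hit
pos 6: C -> fault, frames {Z,V,C}
pos 7: S -> fault, frames {Z,V,C,S}
pos 8: M -> fault, evict Z, frames {V,C,S,M}
pos 9: V -> hit
pos 10: C -> hit
pos 11: J -> fault, evict V, frames {C,S,M,J}
At position 11, page V is evicted.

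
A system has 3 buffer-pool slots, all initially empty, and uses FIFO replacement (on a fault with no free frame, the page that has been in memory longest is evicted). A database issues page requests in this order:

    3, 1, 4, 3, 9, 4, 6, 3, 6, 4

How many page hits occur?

3 -> fault, frames [3]
1 -> fault, frames [3, 1]
4 -> fault, frames [3, 1, 4]
3 -> hit
9 -> fault, evict 3, frames [1, 4, 9]
4 -> hit
6 -> fault, evict 1, frames [4, 9, 6]
3 -> fault, evict 4, frames [9, 6, 3]
6 -> hit
4 -> fault, evict 9, frames [6, 3, 4]
Hits: 3.

3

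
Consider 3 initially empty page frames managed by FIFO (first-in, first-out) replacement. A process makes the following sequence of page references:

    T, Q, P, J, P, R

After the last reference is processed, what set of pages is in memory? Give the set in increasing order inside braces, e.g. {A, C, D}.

T: fault, frames {T}
Q: fault, frames {T,Q}
P: fault, frames {T,Q,P}
J: fault, evict T, frames {Q,P,J}
P: hit
R: fault, evict Q, frames {P,J,R}

{J, P, R}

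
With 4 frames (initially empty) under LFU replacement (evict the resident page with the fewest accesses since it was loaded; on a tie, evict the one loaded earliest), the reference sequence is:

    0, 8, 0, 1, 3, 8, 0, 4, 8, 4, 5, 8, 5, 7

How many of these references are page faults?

0 -> miss, frames (0)
8 -> miss, frames (0 8)
0 -> hit
1 -> miss, frames (0 8 1)
3 -> miss, frames (0 8 1 3)
8 -> hit
0 -> hit
4 -> miss, evict 1, frames (0 8 3 4)
8 -> hit
4 -> hit
5 -> miss, evict 3, frames (0 8 4 5)
8 -> hit
5 -> hit
7 -> miss, evict 4, frames (0 8 5 7)
Page faults: 7.

7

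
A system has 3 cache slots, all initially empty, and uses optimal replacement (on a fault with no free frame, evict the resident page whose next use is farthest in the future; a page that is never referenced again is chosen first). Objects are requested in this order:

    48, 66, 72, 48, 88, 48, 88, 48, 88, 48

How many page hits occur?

48: miss, frames {48}
66: miss, frames {48,66}
72: miss, frames {48,66,72}
48: hit
88: miss, evict 72, frames {48,66,88}
48: hit
88: hit
48: hit
88: hit
48: hit
Hits: 6.

6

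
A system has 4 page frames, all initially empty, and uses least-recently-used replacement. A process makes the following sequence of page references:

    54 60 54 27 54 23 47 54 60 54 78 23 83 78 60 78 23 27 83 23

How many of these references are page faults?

12

54: fault, frames [54]
60: fault, frames [54, 60]
54: hit
27: fault, frames [60, 54, 27]
54: hit
23: fault, frames [60, 27, 54, 23]
47: fault, evict 60, frames [27, 54, 23, 47]
54: hit
60: fault, evict 27, frames [23, 47, 54, 60]
54: hit
78: fault, evict 23, frames [47, 60, 54, 78]
23: fault, evict 47, frames [60, 54, 78, 23]
83: fault, evict 60, frames [54, 78, 23, 83]
78: hit
60: fault, evict 54, frames [23, 83, 78, 60]
78: hit
23: hit
27: fault, evict 83, frames [60, 78, 23, 27]
83: fault, evict 60, frames [78, 23, 27, 83]
23: hit
Page faults: 12.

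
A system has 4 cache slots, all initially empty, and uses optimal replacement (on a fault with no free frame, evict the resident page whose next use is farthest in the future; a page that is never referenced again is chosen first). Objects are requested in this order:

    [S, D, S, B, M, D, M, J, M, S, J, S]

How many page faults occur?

S → fault, frames (S)
D → fault, frames (S D)
S → hit
B → fault, frames (S D B)
M → fault, frames (S D B M)
D → hit
M → hit
J → fault, evict B, frames (S D M J)
M → hit
S → hit
J → hit
S → hit
Page faults: 5.

5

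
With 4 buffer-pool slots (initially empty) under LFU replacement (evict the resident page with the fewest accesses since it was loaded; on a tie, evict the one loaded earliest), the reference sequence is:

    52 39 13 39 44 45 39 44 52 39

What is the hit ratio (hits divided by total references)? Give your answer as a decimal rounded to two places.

0.40

52 -> fault, frames [52]
39 -> fault, frames [52, 39]
13 -> fault, frames [52, 39, 13]
39 -> hit
44 -> fault, frames [52, 39, 13, 44]
45 -> fault, evict 52, frames [39, 13, 44, 45]
39 -> hit
44 -> hit
52 -> fault, evict 13, frames [39, 44, 45, 52]
39 -> hit
Hits: 4 of 10 references → 4/10 = 0.4000.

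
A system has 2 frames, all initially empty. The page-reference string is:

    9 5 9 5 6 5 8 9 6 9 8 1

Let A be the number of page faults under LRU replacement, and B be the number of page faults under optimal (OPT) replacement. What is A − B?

1

Under LRU: F F . . F . F F F . F F → 8 faults.
Under OPT: F F . . F . F F . . F F → 7 faults.
A − B = 8 − 7 = 1.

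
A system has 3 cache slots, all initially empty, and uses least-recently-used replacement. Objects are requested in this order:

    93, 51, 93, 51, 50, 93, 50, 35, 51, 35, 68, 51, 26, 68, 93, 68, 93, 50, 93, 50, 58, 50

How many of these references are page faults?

10

93 -> miss, frames [93]
51 -> miss, frames [93, 51]
93 -> hit
51 -> hit
50 -> miss, frames [93, 51, 50]
93 -> hit
50 -> hit
35 -> miss, evict 51, frames [93, 50, 35]
51 -> miss, evict 93, frames [50, 35, 51]
35 -> hit
68 -> miss, evict 50, frames [51, 35, 68]
51 -> hit
26 -> miss, evict 35, frames [68, 51, 26]
68 -> hit
93 -> miss, evict 51, frames [26, 68, 93]
68 -> hit
93 -> hit
50 -> miss, evict 26, frames [68, 93, 50]
93 -> hit
50 -> hit
58 -> miss, evict 68, frames [93, 50, 58]
50 -> hit
Page faults: 10.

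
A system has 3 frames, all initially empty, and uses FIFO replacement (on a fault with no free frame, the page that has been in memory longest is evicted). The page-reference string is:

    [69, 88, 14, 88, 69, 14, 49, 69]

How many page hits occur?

69 -> fault, frames {69}
88 -> fault, frames {69,88}
14 -> fault, frames {69,88,14}
88 -> hit
69 -> hit
14 -> hit
49 -> fault, evict 69, frames {88,14,49}
69 -> fault, evict 88, frames {14,49,69}
Hits: 3.

3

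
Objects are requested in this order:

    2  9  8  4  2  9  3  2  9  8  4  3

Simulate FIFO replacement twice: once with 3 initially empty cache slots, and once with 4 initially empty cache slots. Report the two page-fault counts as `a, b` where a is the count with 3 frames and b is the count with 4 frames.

3 frames: F F F F F F F . . F F . → 9 faults.
4 frames: F F F F . . F F F F F F → 10 faults.
10 > 9: adding a frame increased faults — Belady's anomaly.

9, 10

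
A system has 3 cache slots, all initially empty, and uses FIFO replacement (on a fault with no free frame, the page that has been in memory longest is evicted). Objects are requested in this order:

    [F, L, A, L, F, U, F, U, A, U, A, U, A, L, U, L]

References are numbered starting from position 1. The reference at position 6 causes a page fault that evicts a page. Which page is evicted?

pos 1: F -> miss, frames [F]
pos 2: L -> miss, frames [F, L]
pos 3: A -> miss, frames [F, L, A]
pos 4: L -> hit
pos 5: F -> hit
pos 6: U -> miss, evict F, frames [L, A, U]
At position 6, page F is evicted.

F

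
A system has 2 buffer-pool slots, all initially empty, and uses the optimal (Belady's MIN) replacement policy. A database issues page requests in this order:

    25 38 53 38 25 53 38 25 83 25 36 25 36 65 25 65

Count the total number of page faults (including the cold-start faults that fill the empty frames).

25 -> miss, frames {25}
38 -> miss, frames {25,38}
53 -> miss, evict 25, frames {38,53}
38 -> hit
25 -> miss, evict 38, frames {53,25}
53 -> hit
38 -> miss, evict 53, frames {25,38}
25 -> hit
83 -> miss, evict 38, frames {25,83}
25 -> hit
36 -> miss, evict 83, frames {25,36}
25 -> hit
36 -> hit
65 -> miss, evict 36, frames {25,65}
25 -> hit
65 -> hit
Page faults: 8.

8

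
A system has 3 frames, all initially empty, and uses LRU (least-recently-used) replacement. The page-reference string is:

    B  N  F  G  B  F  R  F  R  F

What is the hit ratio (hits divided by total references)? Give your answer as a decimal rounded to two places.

0.40

B: miss, frames (B)
N: miss, frames (B N)
F: miss, frames (B N F)
G: miss, evict B, frames (N F G)
B: miss, evict N, frames (F G B)
F: hit
R: miss, evict G, frames (B F R)
F: hit
R: hit
F: hit
Hits: 4 of 10 references → 4/10 = 0.4000.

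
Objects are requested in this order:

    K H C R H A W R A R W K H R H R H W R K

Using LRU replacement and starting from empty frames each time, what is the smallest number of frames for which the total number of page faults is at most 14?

3

f=1: 20 faults
f=2: 16 faults
f=3: 12 faults
f=4: 8 faults
f=5: 7 faults
f=6: 6 faults
Smallest f with faults ≤ 14 is 3.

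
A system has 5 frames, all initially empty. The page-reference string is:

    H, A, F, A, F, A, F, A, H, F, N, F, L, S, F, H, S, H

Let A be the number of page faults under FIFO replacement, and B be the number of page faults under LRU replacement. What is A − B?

1

Under FIFO: F F F . . . . . . . F . F F . F . . → 7 faults.
Under LRU: F F F . . . . . . . F . F F . . . . → 6 faults.
A − B = 7 − 6 = 1.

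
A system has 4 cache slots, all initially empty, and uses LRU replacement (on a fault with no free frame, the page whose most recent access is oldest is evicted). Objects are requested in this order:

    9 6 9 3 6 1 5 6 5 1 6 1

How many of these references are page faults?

9: miss, frames [9]
6: miss, frames [9, 6]
9: hit
3: miss, frames [6, 9, 3]
6: hit
1: miss, frames [9, 3, 6, 1]
5: miss, evict 9, frames [3, 6, 1, 5]
6: hit
5: hit
1: hit
6: hit
1: hit
Page faults: 5.

5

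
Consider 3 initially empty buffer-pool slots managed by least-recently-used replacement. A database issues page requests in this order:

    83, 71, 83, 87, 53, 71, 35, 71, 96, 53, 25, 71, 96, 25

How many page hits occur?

3

83 → fault, frames {83}
71 → fault, frames {83,71}
83 → hit
87 → fault, frames {71,83,87}
53 → fault, evict 71, frames {83,87,53}
71 → fault, evict 83, frames {87,53,71}
35 → fault, evict 87, frames {53,71,35}
71 → hit
96 → fault, evict 53, frames {35,71,96}
53 → fault, evict 35, frames {71,96,53}
25 → fault, evict 71, frames {96,53,25}
71 → fault, evict 96, frames {53,25,71}
96 → fault, evict 53, frames {25,71,96}
25 → hit
Hits: 3.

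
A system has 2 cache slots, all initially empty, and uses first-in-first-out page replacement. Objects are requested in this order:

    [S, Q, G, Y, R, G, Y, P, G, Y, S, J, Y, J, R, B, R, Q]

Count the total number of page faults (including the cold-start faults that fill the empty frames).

16

S: fault, frames {S}
Q: fault, frames {S,Q}
G: fault, evict S, frames {Q,G}
Y: fault, evict Q, frames {G,Y}
R: fault, evict G, frames {Y,R}
G: fault, evict Y, frames {R,G}
Y: fault, evict R, frames {G,Y}
P: fault, evict G, frames {Y,P}
G: fault, evict Y, frames {P,G}
Y: fault, evict P, frames {G,Y}
S: fault, evict G, frames {Y,S}
J: fault, evict Y, frames {S,J}
Y: fault, evict S, frames {J,Y}
J: hit
R: fault, evict J, frames {Y,R}
B: fault, evict Y, frames {R,B}
R: hit
Q: fault, evict R, frames {B,Q}
Page faults: 16.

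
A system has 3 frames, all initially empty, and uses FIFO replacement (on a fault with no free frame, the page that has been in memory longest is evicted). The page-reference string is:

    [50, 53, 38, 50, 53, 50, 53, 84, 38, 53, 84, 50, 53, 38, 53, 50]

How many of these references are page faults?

50 -> miss, frames (50)
53 -> miss, frames (50 53)
38 -> miss, frames (50 53 38)
50 -> hit
53 -> hit
50 -> hit
53 -> hit
84 -> miss, evict 50, frames (53 38 84)
38 -> hit
53 -> hit
84 -> hit
50 -> miss, evict 53, frames (38 84 50)
53 -> miss, evict 38, frames (84 50 53)
38 -> miss, evict 84, frames (50 53 38)
53 -> hit
50 -> hit
Page faults: 7.

7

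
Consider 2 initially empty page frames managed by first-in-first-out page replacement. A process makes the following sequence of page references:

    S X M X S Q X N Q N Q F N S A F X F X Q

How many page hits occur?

5

S → miss, frames {S}
X → miss, frames {S,X}
M → miss, evict S, frames {X,M}
X → hit
S → miss, evict X, frames {M,S}
Q → miss, evict M, frames {S,Q}
X → miss, evict S, frames {Q,X}
N → miss, evict Q, frames {X,N}
Q → miss, evict X, frames {N,Q}
N → hit
Q → hit
F → miss, evict N, frames {Q,F}
N → miss, evict Q, frames {F,N}
S → miss, evict F, frames {N,S}
A → miss, evict N, frames {S,A}
F → miss, evict S, frames {A,F}
X → miss, evict A, frames {F,X}
F → hit
X → hit
Q → miss, evict F, frames {X,Q}
Hits: 5.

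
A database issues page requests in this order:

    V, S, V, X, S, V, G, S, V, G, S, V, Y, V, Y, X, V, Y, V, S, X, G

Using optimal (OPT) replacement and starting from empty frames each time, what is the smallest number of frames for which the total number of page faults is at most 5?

5

f=1: 22 faults
f=2: 13 faults
f=3: 8 faults
f=4: 6 faults
f=5: 5 faults
Smallest f with faults ≤ 5 is 5.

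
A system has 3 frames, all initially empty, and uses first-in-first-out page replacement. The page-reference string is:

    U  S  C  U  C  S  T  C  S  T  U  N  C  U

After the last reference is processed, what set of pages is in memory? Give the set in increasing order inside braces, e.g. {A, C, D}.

U → fault, frames (U)
S → fault, frames (U S)
C → fault, frames (U S C)
U → hit
C → hit
S → hit
T → fault, evict U, frames (S C T)
C → hit
S → hit
T → hit
U → fault, evict S, frames (C T U)
N → fault, evict C, frames (T U N)
C → fault, evict T, frames (U N C)
U → hit

{C, N, U}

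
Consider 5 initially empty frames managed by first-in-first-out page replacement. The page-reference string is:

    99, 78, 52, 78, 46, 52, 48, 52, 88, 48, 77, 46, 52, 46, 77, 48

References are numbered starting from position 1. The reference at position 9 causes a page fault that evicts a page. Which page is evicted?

pos 1: 99: fault, frames (99)
pos 2: 78: fault, frames (99 78)
pos 3: 52: fault, frames (99 78 52)
pos 4: 78: hit
pos 5: 46: fault, frames (99 78 52 46)
pos 6: 52: hit
pos 7: 48: fault, frames (99 78 52 46 48)
pos 8: 52: hit
pos 9: 88: fault, evict 99, frames (78 52 46 48 88)
At position 9, page 99 is evicted.

99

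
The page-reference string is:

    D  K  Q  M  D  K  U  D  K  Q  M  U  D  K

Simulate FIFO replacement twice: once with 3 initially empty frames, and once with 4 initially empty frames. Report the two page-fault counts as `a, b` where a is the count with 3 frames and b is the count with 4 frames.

11, 12

3 frames: F F F F F F F . . F F . F F → 11 faults.
4 frames: F F F F . . F F F F F F F F → 12 faults.
12 > 11: adding a frame increased faults — Belady's anomaly.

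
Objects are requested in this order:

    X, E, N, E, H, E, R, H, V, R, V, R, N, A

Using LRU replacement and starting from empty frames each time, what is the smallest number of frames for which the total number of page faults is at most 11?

2

f=1: 14 faults
f=2: 10 faults
f=3: 8 faults
f=4: 8 faults
f=5: 7 faults
f=6: 7 faults
f=7: 7 faults
Smallest f with faults ≤ 11 is 2.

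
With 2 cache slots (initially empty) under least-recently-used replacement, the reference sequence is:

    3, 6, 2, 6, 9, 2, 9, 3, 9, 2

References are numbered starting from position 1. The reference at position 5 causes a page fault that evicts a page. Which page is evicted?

2

pos 1: 3 -> fault, frames {3}
pos 2: 6 -> fault, frames {3,6}
pos 3: 2 -> fault, evict 3, frames {6,2}
pos 4: 6 -> hit
pos 5: 9 -> fault, evict 2, frames {6,9}
At position 5, page 2 is evicted.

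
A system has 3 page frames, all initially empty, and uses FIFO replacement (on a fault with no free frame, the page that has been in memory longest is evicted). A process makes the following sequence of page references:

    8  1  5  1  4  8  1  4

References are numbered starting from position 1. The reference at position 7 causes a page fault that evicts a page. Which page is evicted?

pos 1: 8 → miss, frames (8)
pos 2: 1 → miss, frames (8 1)
pos 3: 5 → miss, frames (8 1 5)
pos 4: 1 → hit
pos 5: 4 → miss, evict 8, frames (1 5 4)
pos 6: 8 → miss, evict 1, frames (5 4 8)
pos 7: 1 → miss, evict 5, frames (4 8 1)
At position 7, page 5 is evicted.

5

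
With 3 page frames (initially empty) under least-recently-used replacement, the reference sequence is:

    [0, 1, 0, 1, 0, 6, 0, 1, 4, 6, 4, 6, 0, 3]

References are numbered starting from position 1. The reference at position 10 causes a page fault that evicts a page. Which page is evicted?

pos 1: 0 → fault, frames (0)
pos 2: 1 → fault, frames (0 1)
pos 3: 0 → hit
pos 4: 1 → hit
pos 5: 0 → hit
pos 6: 6 → fault, frames (1 0 6)
pos 7: 0 → hit
pos 8: 1 → hit
pos 9: 4 → fault, evict 6, frames (0 1 4)
pos 10: 6 → fault, evict 0, frames (1 4 6)
At position 10, page 0 is evicted.

0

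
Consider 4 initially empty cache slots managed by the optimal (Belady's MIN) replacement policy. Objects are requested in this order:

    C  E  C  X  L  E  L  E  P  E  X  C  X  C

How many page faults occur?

C → fault, frames {C}
E → fault, frames {C,E}
C → hit
X → fault, frames {C,E,X}
L → fault, frames {C,E,X,L}
E → hit
L → hit
E → hit
P → fault, evict L, frames {C,E,X,P}
E → hit
X → hit
C → hit
X → hit
C → hit
Page faults: 5.

5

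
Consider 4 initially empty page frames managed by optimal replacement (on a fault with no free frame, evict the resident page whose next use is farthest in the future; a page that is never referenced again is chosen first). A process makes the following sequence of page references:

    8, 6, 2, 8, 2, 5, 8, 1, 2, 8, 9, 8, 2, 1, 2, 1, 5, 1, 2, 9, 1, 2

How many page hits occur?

8 -> miss, frames {8}
6 -> miss, frames {8,6}
2 -> miss, frames {8,6,2}
8 -> hit
2 -> hit
5 -> miss, frames {8,6,2,5}
8 -> hit
1 -> miss, evict 6, frames {8,2,5,1}
2 -> hit
8 -> hit
9 -> miss, evict 5, frames {8,2,1,9}
8 -> hit
2 -> hit
1 -> hit
2 -> hit
1 -> hit
5 -> miss, evict 8, frames {2,1,9,5}
1 -> hit
2 -> hit
9 -> hit
1 -> hit
2 -> hit
Hits: 15.

15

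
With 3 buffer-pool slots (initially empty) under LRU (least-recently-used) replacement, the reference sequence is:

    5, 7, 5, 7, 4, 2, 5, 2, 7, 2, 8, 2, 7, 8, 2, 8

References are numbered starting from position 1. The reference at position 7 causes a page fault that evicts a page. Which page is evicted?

7

pos 1: 5 → miss, frames {5}
pos 2: 7 → miss, frames {5,7}
pos 3: 5 → hit
pos 4: 7 → hit
pos 5: 4 → miss, frames {5,7,4}
pos 6: 2 → miss, evict 5, frames {7,4,2}
pos 7: 5 → miss, evict 7, frames {4,2,5}
At position 7, page 7 is evicted.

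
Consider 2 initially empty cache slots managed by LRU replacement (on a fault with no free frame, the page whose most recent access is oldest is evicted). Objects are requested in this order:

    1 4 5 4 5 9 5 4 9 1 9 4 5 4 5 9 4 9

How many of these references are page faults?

11

1 → fault, frames [1]
4 → fault, frames [1, 4]
5 → fault, evict 1, frames [4, 5]
4 → hit
5 → hit
9 → fault, evict 4, frames [5, 9]
5 → hit
4 → fault, evict 9, frames [5, 4]
9 → fault, evict 5, frames [4, 9]
1 → fault, evict 4, frames [9, 1]
9 → hit
4 → fault, evict 1, frames [9, 4]
5 → fault, evict 9, frames [4, 5]
4 → hit
5 → hit
9 → fault, evict 4, frames [5, 9]
4 → fault, evict 5, frames [9, 4]
9 → hit
Page faults: 11.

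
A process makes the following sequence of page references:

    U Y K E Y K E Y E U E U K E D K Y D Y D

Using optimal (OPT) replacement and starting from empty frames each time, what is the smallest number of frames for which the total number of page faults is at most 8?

3

f=1: 20 faults
f=2: 10 faults
f=3: 7 faults
f=4: 5 faults
f=5: 5 faults
Smallest f with faults ≤ 8 is 3.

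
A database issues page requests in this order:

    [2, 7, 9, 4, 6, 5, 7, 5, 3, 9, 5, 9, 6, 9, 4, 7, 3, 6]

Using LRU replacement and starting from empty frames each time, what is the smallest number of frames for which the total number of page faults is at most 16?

2

f=1: 18 faults
f=2: 15 faults
f=3: 14 faults
f=4: 14 faults
f=5: 11 faults
f=6: 7 faults
f=7: 7 faults
Smallest f with faults ≤ 16 is 2.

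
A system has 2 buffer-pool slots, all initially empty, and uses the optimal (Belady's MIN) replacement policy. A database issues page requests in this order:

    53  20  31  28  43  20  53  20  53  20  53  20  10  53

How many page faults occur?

53: miss, frames [53]
20: miss, frames [53, 20]
31: miss, evict 53, frames [20, 31]
28: miss, evict 31, frames [20, 28]
43: miss, evict 28, frames [20, 43]
20: hit
53: miss, evict 43, frames [20, 53]
20: hit
53: hit
20: hit
53: hit
20: hit
10: miss, evict 20, frames [53, 10]
53: hit
Page faults: 7.

7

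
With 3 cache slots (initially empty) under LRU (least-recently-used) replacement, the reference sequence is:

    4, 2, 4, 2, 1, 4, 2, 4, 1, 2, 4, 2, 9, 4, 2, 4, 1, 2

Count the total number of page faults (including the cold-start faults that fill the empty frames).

4: fault, frames (4)
2: fault, frames (4 2)
4: hit
2: hit
1: fault, frames (4 2 1)
4: hit
2: hit
4: hit
1: hit
2: hit
4: hit
2: hit
9: fault, evict 1, frames (4 2 9)
4: hit
2: hit
4: hit
1: fault, evict 9, frames (2 4 1)
2: hit
Page faults: 5.

5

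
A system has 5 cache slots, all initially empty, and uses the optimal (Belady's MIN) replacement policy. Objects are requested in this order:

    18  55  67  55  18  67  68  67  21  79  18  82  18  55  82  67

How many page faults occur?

7

18 -> miss, frames {18}
55 -> miss, frames {18,55}
67 -> miss, frames {18,55,67}
55 -> hit
18 -> hit
67 -> hit
68 -> miss, frames {18,55,67,68}
67 -> hit
21 -> miss, frames {18,55,67,68,21}
79 -> miss, evict 21, frames {18,55,67,68,79}
18 -> hit
82 -> miss, evict 79, frames {18,55,67,68,82}
18 -> hit
55 -> hit
82 -> hit
67 -> hit
Page faults: 7.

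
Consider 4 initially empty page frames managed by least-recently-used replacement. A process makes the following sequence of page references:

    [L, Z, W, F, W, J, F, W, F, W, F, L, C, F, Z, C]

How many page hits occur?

8

L -> miss, frames {L}
Z -> miss, frames {L,Z}
W -> miss, frames {L,Z,W}
F -> miss, frames {L,Z,W,F}
W -> hit
J -> miss, evict L, frames {Z,F,W,J}
F -> hit
W -> hit
F -> hit
W -> hit
F -> hit
L -> miss, evict Z, frames {J,W,F,L}
C -> miss, evict J, frames {W,F,L,C}
F -> hit
Z -> miss, evict W, frames {L,C,F,Z}
C -> hit
Hits: 8.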